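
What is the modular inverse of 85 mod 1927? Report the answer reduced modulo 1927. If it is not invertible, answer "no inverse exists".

Extended Euclidean algorithm:
1927 = 22*85 + 57
85 = 1*57 + 28
57 = 2*28 + 1
28 = 28*1 + 0
Since gcd(85, 1927) = 1, back-substitute to write 1 as a combination:
1 = 57 − 2·28
1 = −2·85 + 3·57
1 = 3·1927 − 68·85
Hence 85⁻¹ ≡ -68 ≡ 1859 (mod 1927).

1859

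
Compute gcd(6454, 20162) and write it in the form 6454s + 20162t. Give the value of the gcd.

2

Apply Euclid's algorithm to 20162 and 6454:
20162 = 3·6454 + 800
6454 = 8·800 + 54
800 = 14·54 + 44
54 = 1·44 + 10
44 = 4·10 + 4
10 = 2·4 + 2
4 = 2·2 + 0
gcd(6454, 20162) = 2.
Working backward:
2 = 10 − 2·4
2 = −2·44 + 9·10
2 = 9·54 − 11·44
2 = −11·800 + 163·54
2 = 163·6454 − 1315·800
2 = −1315·20162 + 4108·6454
So 2 = (-1315)·20162 + (4108)·6454.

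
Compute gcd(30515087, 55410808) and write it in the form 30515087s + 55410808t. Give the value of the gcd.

Euclidean algorithm:
55410808 = 1×30515087 + 24895721
30515087 = 1×24895721 + 5619366
24895721 = 4×5619366 + 2418257
5619366 = 2×2418257 + 782852
2418257 = 3×782852 + 69701
782852 = 11×69701 + 16141
69701 = 4×16141 + 5137
16141 = 3×5137 + 730
5137 = 7×730 + 27
730 = 27×27 + 1
27 = 27×1 + 0
gcd(30515087, 55410808) = 1.
Working backward:
1 = 730 − 27·27
1 = −27·5137 + 190·730
1 = 190·16141 − 597·5137
1 = −597·69701 + 2578·16141
1 = 2578·782852 − 28955·69701
1 = −28955·2418257 + 89443·782852
1 = 89443·5619366 − 207841·2418257
1 = −207841·24895721 + 920807·5619366
1 = 920807·30515087 − 1128648·24895721
1 = −1128648·55410808 + 2049455·30515087
So 1 = (-1128648)·55410808 + (2049455)·30515087.

1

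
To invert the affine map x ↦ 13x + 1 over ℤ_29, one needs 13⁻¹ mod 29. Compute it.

9

Extended Euclidean algorithm:
29 = 2·13 + 3
13 = 4·3 + 1
3 = 3·1 + 0
gcd = 1, so the inverse exists. Back-substitute:
1 = 13 − 4·3
1 = −4·29 + 9·13
So 13·9 ≡ 1 (mod 29).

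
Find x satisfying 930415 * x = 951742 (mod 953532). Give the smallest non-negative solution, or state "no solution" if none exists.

First find gcd(930415, 953532):
953532 = 1×930415 + 23117
930415 = 40×23117 + 5735
23117 = 4×5735 + 177
5735 = 32×177 + 71
177 = 2×71 + 35
71 = 2×35 + 1
35 = 35×1 + 0
gcd = 1, so a unique solution mod 953532 exists.
Back-substitute for the Bézout coefficients:
1 = 71 − 2·35
1 = −2·177 + 5·71
1 = 5·5735 − 162·177
1 = −162·23117 + 653·5735
1 = 653·930415 − 26282·23117
1 = −26282·953532 + 26935·930415
So 930415·(26935) ≡ 1 (mod 953532), giving 930415⁻¹ ≡ 26935.
x ≡ 930415⁻¹·951742 ≡ 26935·951742 ≡ 416482 (mod 953532).

416482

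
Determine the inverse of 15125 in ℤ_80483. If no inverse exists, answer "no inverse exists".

71719

Extended Euclidean algorithm:
80483 = 5·15125 + 4858
15125 = 3·4858 + 551
4858 = 8·551 + 450
551 = 1·450 + 101
450 = 4·101 + 46
101 = 2·46 + 9
46 = 5·9 + 1
9 = 9·1 + 0
gcd = 1, so the inverse exists. Back-substitute:
1 = 46 − 5·9
1 = −5·101 + 11·46
1 = 11·450 − 49·101
1 = −49·551 + 60·450
1 = 60·4858 − 529·551
1 = −529·15125 + 1647·4858
1 = 1647·80483 − 8764·15125
So 15125·(-8764) ≡ 1 (mod 80483), and -8764 ≡ 71719 (mod 80483).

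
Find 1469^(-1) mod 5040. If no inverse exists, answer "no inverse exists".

2309

Apply the Euclidean algorithm to 5040 and 1469:
5040 = 3·1469 + 633
1469 = 2·633 + 203
633 = 3·203 + 24
203 = 8·24 + 11
24 = 2·11 + 2
11 = 5·2 + 1
2 = 2·1 + 0
The gcd is 1. Working backward:
1 = 11 − 5·2
1 = −5·24 + 11·11
1 = 11·203 − 93·24
1 = −93·633 + 290·203
1 = 290·1469 − 673·633
1 = −673·5040 + 2309·1469
So 1469·2309 ≡ 1 (mod 5040).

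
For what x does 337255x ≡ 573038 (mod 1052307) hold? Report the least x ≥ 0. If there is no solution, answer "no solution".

First find gcd(337255, 1052307):
1052307 = 3×337255 + 40542
337255 = 8×40542 + 12919
40542 = 3×12919 + 1785
12919 = 7×1785 + 424
1785 = 4×424 + 89
424 = 4×89 + 68
89 = 1×68 + 21
68 = 3×21 + 5
21 = 4×5 + 1
5 = 5×1 + 0
gcd = 1, so a unique solution mod 1052307 exists.
Back-substitute for the Bézout coefficients:
1 = 21 − 4·5
1 = −4·68 + 13·21
1 = 13·89 − 17·68
1 = −17·424 + 81·89
1 = 81·1785 − 341·424
1 = −341·12919 + 2468·1785
1 = 2468·40542 − 7745·12919
1 = −7745·337255 + 64428·40542
1 = 64428·1052307 − 201029·337255
So 337255·(-201029) ≡ 1 (mod 1052307), giving 337255⁻¹ ≡ 851278.
x ≡ 337255⁻¹·573038 ≡ 851278·573038 ≡ 895802 (mod 1052307).

895802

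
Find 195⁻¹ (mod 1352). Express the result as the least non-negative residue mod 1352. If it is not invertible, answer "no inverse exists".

no inverse exists

Compute gcd(195, 1352):
1352 = 6*195 + 182
195 = 1*182 + 13
182 = 14*13 + 0
The gcd is 13, not 1, hence no inverse exists.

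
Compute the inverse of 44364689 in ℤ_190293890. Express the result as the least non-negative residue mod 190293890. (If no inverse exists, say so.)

108219339

Run Euclid on (190293890, 44364689):
190293890 = 4*44364689 + 12835134
44364689 = 3*12835134 + 5859287
12835134 = 2*5859287 + 1116560
5859287 = 5*1116560 + 276487
1116560 = 4*276487 + 10612
276487 = 26*10612 + 575
10612 = 18*575 + 262
575 = 2*262 + 51
262 = 5*51 + 7
51 = 7*7 + 2
7 = 3*2 + 1
2 = 2*1 + 0
Since gcd(44364689, 190293890) = 1, back-substitute to write 1 as a combination:
1 = 7 − 3·2
1 = −3·51 + 22·7
1 = 22·262 − 113·51
1 = −113·575 + 248·262
1 = 248·10612 − 4577·575
1 = −4577·276487 + 119250·10612
1 = 119250·1116560 − 481577·276487
1 = −481577·5859287 + 2527135·1116560
1 = 2527135·12835134 − 5535847·5859287
1 = −5535847·44364689 + 19134676·12835134
1 = 19134676·190293890 − 82074551·44364689
So 44364689·(-82074551) ≡ 1 (mod 190293890), and -82074551 ≡ 108219339 (mod 190293890).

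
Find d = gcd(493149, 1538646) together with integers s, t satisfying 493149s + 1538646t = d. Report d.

3

Repeated division:
1538646 = 3×493149 + 59199
493149 = 8×59199 + 19557
59199 = 3×19557 + 528
19557 = 37×528 + 21
528 = 25×21 + 3
21 = 7×3 + 0
gcd(493149, 1538646) = 3.
Back-substituting:
3 = 528 − 25·21
3 = −25·19557 + 926·528
3 = 926·59199 − 2803·19557
3 = −2803·493149 + 23350·59199
3 = 23350·1538646 − 72853·493149
So 3 = (23350)·1538646 + (-72853)·493149.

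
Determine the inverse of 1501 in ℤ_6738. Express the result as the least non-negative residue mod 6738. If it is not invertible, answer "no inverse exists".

817

Run Euclid on (6738, 1501):
6738 = 4·1501 + 734
1501 = 2·734 + 33
734 = 22·33 + 8
33 = 4·8 + 1
8 = 8·1 + 0
gcd = 1, so the inverse exists. Back-substitute:
1 = 33 − 4·8
1 = −4·734 + 89·33
1 = 89·1501 − 182·734
1 = −182·6738 + 817·1501
So 1501·817 ≡ 1 (mod 6738).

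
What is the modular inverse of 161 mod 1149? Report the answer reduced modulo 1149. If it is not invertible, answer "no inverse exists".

gcd(1149, 161) by repeated division:
1149 = 7*161 + 22
161 = 7*22 + 7
22 = 3*7 + 1
7 = 7*1 + 0
Since gcd(161, 1149) = 1, back-substitute to write 1 as a combination:
1 = 22 − 3·7
1 = −3·161 + 22·22
1 = 22·1149 − 157·161
Thus 161·(-157) ≡ 1 (mod 1149); reducing, -157 mod 1149 = 992.

992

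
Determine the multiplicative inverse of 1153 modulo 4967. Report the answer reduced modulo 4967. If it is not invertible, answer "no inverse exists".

1637

gcd(4967, 1153) by repeated division:
4967 = 4·1153 + 355
1153 = 3·355 + 88
355 = 4·88 + 3
88 = 29·3 + 1
3 = 3·1 + 0
gcd = 1, so the inverse exists. Back-substitute:
1 = 88 − 29·3
1 = −29·355 + 117·88
1 = 117·1153 − 380·355
1 = −380·4967 + 1637·1153
So 1153·1637 ≡ 1 (mod 4967).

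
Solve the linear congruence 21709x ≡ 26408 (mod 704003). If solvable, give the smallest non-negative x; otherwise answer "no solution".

First find gcd(21709, 704003):
704003 = 32*21709 + 9315
21709 = 2*9315 + 3079
9315 = 3*3079 + 78
3079 = 39*78 + 37
78 = 2*37 + 4
37 = 9*4 + 1
4 = 4*1 + 0
gcd = 1, so a unique solution mod 704003 exists.
Back-substitute for the Bézout coefficients:
1 = 37 − 9·4
1 = −9·78 + 19·37
1 = 19·3079 − 750·78
1 = −750·9315 + 2269·3079
1 = 2269·21709 − 5288·9315
1 = −5288·704003 + 171485·21709
So 21709·(171485) ≡ 1 (mod 704003), giving 21709⁻¹ ≡ 171485.
x ≡ 21709⁻¹·26408 ≡ 171485·26408 ≡ 428584 (mod 704003).

428584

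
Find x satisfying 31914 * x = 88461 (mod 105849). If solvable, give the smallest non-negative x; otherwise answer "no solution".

5273

First find gcd(31914, 105849):
105849 = 3·31914 + 10107
31914 = 3·10107 + 1593
10107 = 6·1593 + 549
1593 = 2·549 + 495
549 = 1·495 + 54
495 = 9·54 + 9
54 = 6·9 + 0
gcd = 9 and 9 | 88461, so solutions exist. Divide through by 9: 3546x ≡ 9829 (mod 11761).
Now find 3546⁻¹ mod 11761:
11761 = 3*3546 + 1123
3546 = 3*1123 + 177
1123 = 6*177 + 61
177 = 2*61 + 55
61 = 1*55 + 6
55 = 9*6 + 1
6 = 6*1 + 0
Back-substitute:
1 = 55 − 9·6
1 = −9·61 + 10·55
1 = 10·177 − 29·61
1 = −29·1123 + 184·177
1 = 184·3546 − 581·1123
1 = −581·11761 + 1927·3546
So 3546⁻¹ ≡ 1927 (mod 11761).
Then x ≡ 1927·9829 ≡ 5273 (mod 11761); the smallest non-negative solution is x = 5273.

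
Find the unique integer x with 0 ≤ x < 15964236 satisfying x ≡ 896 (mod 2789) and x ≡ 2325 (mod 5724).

11427429

Write x = 896 + 2789·k. Then 2789·k ≡ 2325 − 896 ≡ 1429 (mod 5724).
Need 2789⁻¹ mod 5724. Extended Euclid on (5724, 2789):
5724 = 2·2789 + 146
2789 = 19·146 + 15
146 = 9·15 + 11
15 = 1·11 + 4
11 = 2·4 + 3
4 = 1·3 + 1
3 = 3·1 + 0
Back-substitute:
1 = 4 − 3
1 = −11 + 3·4
1 = 3·15 − 4·11
1 = −4·146 + 39·15
1 = 39·2789 − 745·146
1 = −745·5724 + 1529·2789
2789⁻¹ ≡ 1529 (mod 5724), so k ≡ 1529·1429 ≡ 4097 (mod 5724).
x = 896 + 2789·4097 = 11427429.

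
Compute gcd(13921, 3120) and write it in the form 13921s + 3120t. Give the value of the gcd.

1

Euclidean algorithm:
13921 = 4*3120 + 1441
3120 = 2*1441 + 238
1441 = 6*238 + 13
238 = 18*13 + 4
13 = 3*4 + 1
4 = 4*1 + 0
gcd(13921, 3120) = 1.
Back-substituting:
1 = 13 − 3·4
1 = −3·238 + 55·13
1 = 55·1441 − 333·238
1 = −333·3120 + 721·1441
1 = 721·13921 − 3217·3120
So 1 = (721)·13921 + (-3217)·3120.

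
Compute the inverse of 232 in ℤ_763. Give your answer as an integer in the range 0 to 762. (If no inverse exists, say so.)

148

Extended Euclidean algorithm:
763 = 3*232 + 67
232 = 3*67 + 31
67 = 2*31 + 5
31 = 6*5 + 1
5 = 5*1 + 0
gcd = 1, so the inverse exists. Back-substitute:
1 = 31 − 6·5
1 = −6·67 + 13·31
1 = 13·232 − 45·67
1 = −45·763 + 148·232
So 232·148 ≡ 1 (mod 763).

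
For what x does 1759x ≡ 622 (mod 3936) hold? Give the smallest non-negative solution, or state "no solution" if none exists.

562

First find gcd(1759, 3936):
3936 = 2×1759 + 418
1759 = 4×418 + 87
418 = 4×87 + 70
87 = 1×70 + 17
70 = 4×17 + 2
17 = 8×2 + 1
2 = 2×1 + 0
gcd = 1, so a unique solution mod 3936 exists.
Back-substitute for the Bézout coefficients:
1 = 17 − 8·2
1 = −8·70 + 33·17
1 = 33·87 − 41·70
1 = −41·418 + 197·87
1 = 197·1759 − 829·418
1 = −829·3936 + 1855·1759
So 1759·(1855) ≡ 1 (mod 3936), giving 1759⁻¹ ≡ 1855.
x ≡ 1759⁻¹·622 ≡ 1855·622 ≡ 562 (mod 3936).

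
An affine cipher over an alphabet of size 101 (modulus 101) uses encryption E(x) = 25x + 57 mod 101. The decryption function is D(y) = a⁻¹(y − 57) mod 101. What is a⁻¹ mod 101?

Apply the Euclidean algorithm to 101 and 25:
101 = 4·25 + 1
25 = 25·1 + 0
gcd = 1, so the inverse exists. Back-substitute:
1 = 101 − 4·25
Hence 25⁻¹ ≡ -4 ≡ 97 (mod 101).

97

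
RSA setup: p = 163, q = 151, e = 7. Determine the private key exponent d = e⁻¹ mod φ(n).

φ(n) = (p−1)(q−1) = 162·150 = 24300.
Need d with 7·d ≡ 1 (mod 24300). Apply the extended Euclidean algorithm:
24300 = 3471×7 + 3
7 = 2×3 + 1
3 = 3×1 + 0
Back-substitute:
1 = 7 − 2·3
1 = −2·24300 + 6943·7
So 7·6943 ≡ 1 (mod 24300), hence d = 6943.

6943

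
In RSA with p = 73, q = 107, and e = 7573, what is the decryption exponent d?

φ(n) = (p−1)(q−1) = 72·106 = 7632.
Need d with 7573·d ≡ 1 (mod 7632). Apply the extended Euclidean algorithm:
7632 = 1×7573 + 59
7573 = 128×59 + 21
59 = 2×21 + 17
21 = 1×17 + 4
17 = 4×4 + 1
4 = 4×1 + 0
Back-substitute:
1 = 17 − 4·4
1 = −4·21 + 5·17
1 = 5·59 − 14·21
1 = −14·7573 + 1797·59
1 = 1797·7632 − 1811·7573
So 7573·(-1811) ≡ 1 (mod 7632), hence d ≡ -1811 ≡ 5821 (mod 7632).

5821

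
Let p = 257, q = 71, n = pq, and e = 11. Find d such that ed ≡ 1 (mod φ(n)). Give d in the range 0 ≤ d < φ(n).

16291

φ(n) = (p−1)(q−1) = 256·70 = 17920.
Need d with 11·d ≡ 1 (mod 17920). Apply the extended Euclidean algorithm:
17920 = 1629×11 + 1
11 = 11×1 + 0
Back-substitute:
1 = 17920 − 1629·11
So 11·(-1629) ≡ 1 (mod 17920), hence d ≡ -1629 ≡ 16291 (mod 17920).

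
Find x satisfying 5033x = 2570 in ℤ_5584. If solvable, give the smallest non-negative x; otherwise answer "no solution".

First find gcd(5033, 5584):
5584 = 1×5033 + 551
5033 = 9×551 + 74
551 = 7×74 + 33
74 = 2×33 + 8
33 = 4×8 + 1
8 = 8×1 + 0
gcd = 1, so a unique solution mod 5584 exists.
Back-substitute for the Bézout coefficients:
1 = 33 − 4·8
1 = −4·74 + 9·33
1 = 9·551 − 67·74
1 = −67·5033 + 612·551
1 = 612·5584 − 679·5033
So 5033·(-679) ≡ 1 (mod 5584), giving 5033⁻¹ ≡ 4905.
x ≡ 5033⁻¹·2570 ≡ 4905·2570 ≡ 2762 (mod 5584).

2762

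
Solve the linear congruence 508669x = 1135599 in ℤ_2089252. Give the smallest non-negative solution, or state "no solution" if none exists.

307815

First find gcd(508669, 2089252):
2089252 = 4×508669 + 54576
508669 = 9×54576 + 17485
54576 = 3×17485 + 2121
17485 = 8×2121 + 517
2121 = 4×517 + 53
517 = 9×53 + 40
53 = 1×40 + 13
40 = 3×13 + 1
13 = 13×1 + 0
gcd = 1, so a unique solution mod 2089252 exists.
Back-substitute for the Bézout coefficients:
1 = 40 − 3·13
1 = −3·53 + 4·40
1 = 4·517 − 39·53
1 = −39·2121 + 160·517
1 = 160·17485 − 1319·2121
1 = −1319·54576 + 4117·17485
1 = 4117·508669 − 38372·54576
1 = −38372·2089252 + 157605·508669
So 508669·(157605) ≡ 1 (mod 2089252), giving 508669⁻¹ ≡ 157605.
x ≡ 508669⁻¹·1135599 ≡ 157605·1135599 ≡ 307815 (mod 2089252).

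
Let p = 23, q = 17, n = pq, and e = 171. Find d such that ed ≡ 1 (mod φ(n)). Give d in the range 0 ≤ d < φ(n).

φ(n) = (p−1)(q−1) = 22·16 = 352.
Need d with 171·d ≡ 1 (mod 352). Apply the extended Euclidean algorithm:
352 = 2*171 + 10
171 = 17*10 + 1
10 = 10*1 + 0
Back-substitute:
1 = 171 − 17·10
1 = −17·352 + 35·171
So 171·35 ≡ 1 (mod 352), hence d = 35.

35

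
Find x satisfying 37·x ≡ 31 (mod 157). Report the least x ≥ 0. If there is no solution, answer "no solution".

First find gcd(37, 157):
157 = 4·37 + 9
37 = 4·9 + 1
9 = 9·1 + 0
gcd = 1, so a unique solution mod 157 exists.
Back-substitute for the Bézout coefficients:
1 = 37 − 4·9
1 = −4·157 + 17·37
So 37·(17) ≡ 1 (mod 157), giving 37⁻¹ ≡ 17.
x ≡ 37⁻¹·31 ≡ 17·31 ≡ 56 (mod 157).

56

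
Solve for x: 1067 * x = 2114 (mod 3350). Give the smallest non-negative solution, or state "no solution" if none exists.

First find gcd(1067, 3350):
3350 = 3×1067 + 149
1067 = 7×149 + 24
149 = 6×24 + 5
24 = 4×5 + 4
5 = 1×4 + 1
4 = 4×1 + 0
gcd = 1, so a unique solution mod 3350 exists.
Back-substitute for the Bézout coefficients:
1 = 5 − 4
1 = −24 + 5·5
1 = 5·149 − 31·24
1 = −31·1067 + 222·149
1 = 222·3350 − 697·1067
So 1067·(-697) ≡ 1 (mod 3350), giving 1067⁻¹ ≡ 2653.
x ≡ 1067⁻¹·2114 ≡ 2653·2114 ≡ 542 (mod 3350).

542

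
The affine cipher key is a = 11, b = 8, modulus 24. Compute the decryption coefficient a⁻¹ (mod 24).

11

Extended Euclidean algorithm:
24 = 2·11 + 2
11 = 5·2 + 1
2 = 2·1 + 0
Since gcd(11, 24) = 1, back-substitute to write 1 as a combination:
1 = 11 − 5·2
1 = −5·24 + 11·11
So 11·11 ≡ 1 (mod 24).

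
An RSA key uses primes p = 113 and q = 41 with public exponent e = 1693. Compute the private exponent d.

φ(n) = (p−1)(q−1) = 112·40 = 4480.
Need d with 1693·d ≡ 1 (mod 4480). Apply the extended Euclidean algorithm:
4480 = 2·1693 + 1094
1693 = 1·1094 + 599
1094 = 1·599 + 495
599 = 1·495 + 104
495 = 4·104 + 79
104 = 1·79 + 25
79 = 3·25 + 4
25 = 6·4 + 1
4 = 4·1 + 0
Back-substitute:
1 = 25 − 6·4
1 = −6·79 + 19·25
1 = 19·104 − 25·79
1 = −25·495 + 119·104
1 = 119·599 − 144·495
1 = −144·1094 + 263·599
1 = 263·1693 − 407·1094
1 = −407·4480 + 1077·1693
So 1693·1077 ≡ 1 (mod 4480), hence d = 1077.

1077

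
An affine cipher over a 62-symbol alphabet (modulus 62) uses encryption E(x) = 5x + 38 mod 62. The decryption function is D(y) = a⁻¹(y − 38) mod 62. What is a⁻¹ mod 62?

25

Apply the Euclidean algorithm to 62 and 5:
62 = 12×5 + 2
5 = 2×2 + 1
2 = 2×1 + 0
gcd = 1, so the inverse exists. Back-substitute:
1 = 5 − 2·2
1 = −2·62 + 25·5
So 5·25 ≡ 1 (mod 62).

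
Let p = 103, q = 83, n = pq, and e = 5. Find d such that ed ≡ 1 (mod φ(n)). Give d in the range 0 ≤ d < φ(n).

φ(n) = (p−1)(q−1) = 102·82 = 8364.
Need d with 5·d ≡ 1 (mod 8364). Apply the extended Euclidean algorithm:
8364 = 1672·5 + 4
5 = 1·4 + 1
4 = 4·1 + 0
Back-substitute:
1 = 5 − 4
1 = −8364 + 1673·5
So 5·1673 ≡ 1 (mod 8364), hence d = 1673.

1673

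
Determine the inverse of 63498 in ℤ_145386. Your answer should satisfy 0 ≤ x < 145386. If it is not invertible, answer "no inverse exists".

no inverse exists

Euclidean algorithm on 145386, 63498:
145386 = 2·63498 + 18390
63498 = 3·18390 + 8328
18390 = 2·8328 + 1734
8328 = 4·1734 + 1392
1734 = 1·1392 + 342
1392 = 4·342 + 24
342 = 14·24 + 6
24 = 4·6 + 0
gcd(63498, 145386) = 6 ≠ 1, so 63498 has no multiplicative inverse modulo 145386.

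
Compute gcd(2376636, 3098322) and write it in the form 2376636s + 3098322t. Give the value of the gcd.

6

Repeated division:
3098322 = 1·2376636 + 721686
2376636 = 3·721686 + 211578
721686 = 3·211578 + 86952
211578 = 2·86952 + 37674
86952 = 2·37674 + 11604
37674 = 3·11604 + 2862
11604 = 4·2862 + 156
2862 = 18·156 + 54
156 = 2·54 + 48
54 = 1·48 + 6
48 = 8·6 + 0
gcd(2376636, 3098322) = 6.
Working backward:
6 = 54 − 48
6 = −156 + 3·54
6 = 3·2862 − 55·156
6 = −55·11604 + 223·2862
6 = 223·37674 − 724·11604
6 = −724·86952 + 1671·37674
6 = 1671·211578 − 4066·86952
6 = −4066·721686 + 13869·211578
6 = 13869·2376636 − 45673·721686
6 = −45673·3098322 + 59542·2376636
So 6 = (-45673)·3098322 + (59542)·2376636.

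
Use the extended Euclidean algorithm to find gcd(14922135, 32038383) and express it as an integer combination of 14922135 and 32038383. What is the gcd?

Repeated division:
32038383 = 2×14922135 + 2194113
14922135 = 6×2194113 + 1757457
2194113 = 1×1757457 + 436656
1757457 = 4×436656 + 10833
436656 = 40×10833 + 3336
10833 = 3×3336 + 825
3336 = 4×825 + 36
825 = 22×36 + 33
36 = 1×33 + 3
33 = 11×3 + 0
gcd(14922135, 32038383) = 3.
Express as a combination:
3 = 36 − 33
3 = −825 + 23·36
3 = 23·3336 − 93·825
3 = −93·10833 + 302·3336
3 = 302·436656 − 12173·10833
3 = −12173·1757457 + 48994·436656
3 = 48994·2194113 − 61167·1757457
3 = −61167·14922135 + 415996·2194113
3 = 415996·32038383 − 893159·14922135
So 3 = (415996)·32038383 + (-893159)·14922135.

3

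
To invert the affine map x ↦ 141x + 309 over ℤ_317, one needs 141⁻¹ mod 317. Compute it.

9

Run Euclid on (317, 141):
317 = 2·141 + 35
141 = 4·35 + 1
35 = 35·1 + 0
Since gcd(141, 317) = 1, back-substitute to write 1 as a combination:
1 = 141 − 4·35
1 = −4·317 + 9·141
So 141·9 ≡ 1 (mod 317).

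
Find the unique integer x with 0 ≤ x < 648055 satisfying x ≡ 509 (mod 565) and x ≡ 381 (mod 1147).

85259

Write x = 509 + 565·k. Then 565·k ≡ 381 − 509 ≡ 1019 (mod 1147).
Need 565⁻¹ mod 1147. Extended Euclid on (1147, 565):
1147 = 2×565 + 17
565 = 33×17 + 4
17 = 4×4 + 1
4 = 4×1 + 0
Back-substitute:
1 = 17 − 4·4
1 = −4·565 + 133·17
1 = 133·1147 − 270·565
565⁻¹ ≡ 877 (mod 1147), so k ≡ 877·1019 ≡ 150 (mod 1147).
x = 509 + 565·150 = 85259.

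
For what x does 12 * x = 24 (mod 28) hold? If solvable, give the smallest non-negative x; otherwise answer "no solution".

First find gcd(12, 28):
28 = 2×12 + 4
12 = 3×4 + 0
gcd = 4 and 4 | 24, so solutions exist. Divide through by 4: 3x ≡ 6 (mod 7).
Now find 3⁻¹ mod 7:
7 = 2·3 + 1
3 = 3·1 + 0
Back-substitute:
1 = 7 − 2·3
So 3·(-2) ≡ 1 (mod 7), i.e. 3⁻¹ ≡ 5.
Then x ≡ 5·6 ≡ 2 (mod 7); the smallest non-negative solution is x = 2.

2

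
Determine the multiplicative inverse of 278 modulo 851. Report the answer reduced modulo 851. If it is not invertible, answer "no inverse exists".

150

Apply the Euclidean algorithm to 851 and 278:
851 = 3*278 + 17
278 = 16*17 + 6
17 = 2*6 + 5
6 = 1*5 + 1
5 = 5*1 + 0
Since gcd(278, 851) = 1, back-substitute to write 1 as a combination:
1 = 6 − 5
1 = −17 + 3·6
1 = 3·278 − 49·17
1 = −49·851 + 150·278
So 278·150 ≡ 1 (mod 851).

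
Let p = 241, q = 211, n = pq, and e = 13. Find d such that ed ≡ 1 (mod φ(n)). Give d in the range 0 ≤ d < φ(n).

3877

φ(n) = (p−1)(q−1) = 240·210 = 50400.
Need d with 13·d ≡ 1 (mod 50400). Apply the extended Euclidean algorithm:
50400 = 3876×13 + 12
13 = 1×12 + 1
12 = 12×1 + 0
Back-substitute:
1 = 13 − 12
1 = −50400 + 3877·13
So 13·3877 ≡ 1 (mod 50400), hence d = 3877.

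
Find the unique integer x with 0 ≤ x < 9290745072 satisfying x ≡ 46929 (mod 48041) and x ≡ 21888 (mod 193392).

Write x = 46929 + 48041·k. Then 48041·k ≡ 21888 − 46929 ≡ 168351 (mod 193392).
Need 48041⁻¹ mod 193392. Extended Euclid on (193392, 48041):
193392 = 4*48041 + 1228
48041 = 39*1228 + 149
1228 = 8*149 + 36
149 = 4*36 + 5
36 = 7*5 + 1
5 = 5*1 + 0
Back-substitute:
1 = 36 − 7·5
1 = −7·149 + 29·36
1 = 29·1228 − 239·149
1 = −239·48041 + 9350·1228
1 = 9350·193392 − 37639·48041
48041⁻¹ ≡ 155753 (mod 193392), so k ≡ 155753·168351 ≡ 118983 (mod 193392).
x = 46929 + 48041·118983 = 5716109232.

5716109232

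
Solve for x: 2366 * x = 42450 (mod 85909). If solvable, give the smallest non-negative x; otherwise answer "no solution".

First find gcd(2366, 85909):
85909 = 36×2366 + 733
2366 = 3×733 + 167
733 = 4×167 + 65
167 = 2×65 + 37
65 = 1×37 + 28
37 = 1×28 + 9
28 = 3×9 + 1
9 = 9×1 + 0
gcd = 1, so a unique solution mod 85909 exists.
Back-substitute for the Bézout coefficients:
1 = 28 − 3·9
1 = −3·37 + 4·28
1 = 4·65 − 7·37
1 = −7·167 + 18·65
1 = 18·733 − 79·167
1 = −79·2366 + 255·733
1 = 255·85909 − 9259·2366
So 2366·(-9259) ≡ 1 (mod 85909), giving 2366⁻¹ ≡ 76650.
x ≡ 2366⁻¹·42450 ≡ 76650·42450 ≡ 75034 (mod 85909).

75034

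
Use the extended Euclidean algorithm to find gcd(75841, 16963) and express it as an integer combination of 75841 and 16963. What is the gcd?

Euclidean algorithm:
75841 = 4×16963 + 7989
16963 = 2×7989 + 985
7989 = 8×985 + 109
985 = 9×109 + 4
109 = 27×4 + 1
4 = 4×1 + 0
gcd(75841, 16963) = 1.
Back-substituting:
1 = 109 − 27·4
1 = −27·985 + 244·109
1 = 244·7989 − 1979·985
1 = −1979·16963 + 4202·7989
1 = 4202·75841 − 18787·16963
So 1 = (4202)·75841 + (-18787)·16963.

1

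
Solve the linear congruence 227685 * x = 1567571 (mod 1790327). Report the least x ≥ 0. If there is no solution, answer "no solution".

1098115

First find gcd(227685, 1790327):
1790327 = 7·227685 + 196532
227685 = 1·196532 + 31153
196532 = 6·31153 + 9614
31153 = 3·9614 + 2311
9614 = 4·2311 + 370
2311 = 6·370 + 91
370 = 4·91 + 6
91 = 15·6 + 1
6 = 6·1 + 0
gcd = 1, so a unique solution mod 1790327 exists.
Back-substitute for the Bézout coefficients:
1 = 91 − 15·6
1 = −15·370 + 61·91
1 = 61·2311 − 381·370
1 = −381·9614 + 1585·2311
1 = 1585·31153 − 5136·9614
1 = −5136·196532 + 32401·31153
1 = 32401·227685 − 37537·196532
1 = −37537·1790327 + 295160·227685
So 227685·(295160) ≡ 1 (mod 1790327), giving 227685⁻¹ ≡ 295160.
x ≡ 227685⁻¹·1567571 ≡ 295160·1567571 ≡ 1098115 (mod 1790327).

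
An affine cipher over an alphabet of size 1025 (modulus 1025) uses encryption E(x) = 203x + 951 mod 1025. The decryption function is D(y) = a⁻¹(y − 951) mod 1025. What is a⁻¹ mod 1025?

gcd(1025, 203) by repeated division:
1025 = 5·203 + 10
203 = 20·10 + 3
10 = 3·3 + 1
3 = 3·1 + 0
gcd = 1, so the inverse exists. Back-substitute:
1 = 10 − 3·3
1 = −3·203 + 61·10
1 = 61·1025 − 308·203
So 203·(-308) ≡ 1 (mod 1025), and -308 ≡ 717 (mod 1025).

717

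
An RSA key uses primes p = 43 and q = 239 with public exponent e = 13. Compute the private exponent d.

769

φ(n) = (p−1)(q−1) = 42·238 = 9996.
Need d with 13·d ≡ 1 (mod 9996). Apply the extended Euclidean algorithm:
9996 = 768*13 + 12
13 = 1*12 + 1
12 = 12*1 + 0
Back-substitute:
1 = 13 − 12
1 = −9996 + 769·13
So 13·769 ≡ 1 (mod 9996), hence d = 769.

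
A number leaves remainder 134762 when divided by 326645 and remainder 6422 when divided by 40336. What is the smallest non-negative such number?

Write x = 134762 + 326645·k. Then 326645·k ≡ 6422 − 134762 ≡ 33004 (mod 40336).
Need 326645⁻¹ mod 40336. Extended Euclid on (40336, 3957):
40336 = 10*3957 + 766
3957 = 5*766 + 127
766 = 6*127 + 4
127 = 31*4 + 3
4 = 1*3 + 1
3 = 3*1 + 0
Back-substitute:
1 = 4 − 3
1 = −127 + 32·4
1 = 32·766 − 193·127
1 = −193·3957 + 997·766
1 = 997·40336 − 10163·3957
326645⁻¹ ≡ 30173 (mod 40336), so k ≡ 30173·33004 ≡ 14524 (mod 40336).
x = 134762 + 326645·14524 = 4744326742.

4744326742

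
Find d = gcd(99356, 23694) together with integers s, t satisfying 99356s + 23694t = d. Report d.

Euclidean algorithm:
99356 = 4·23694 + 4580
23694 = 5·4580 + 794
4580 = 5·794 + 610
794 = 1·610 + 184
610 = 3·184 + 58
184 = 3·58 + 10
58 = 5·10 + 8
10 = 1·8 + 2
8 = 4·2 + 0
gcd(99356, 23694) = 2.
Working backward:
2 = 10 − 8
2 = −58 + 6·10
2 = 6·184 − 19·58
2 = −19·610 + 63·184
2 = 63·794 − 82·610
2 = −82·4580 + 473·794
2 = 473·23694 − 2447·4580
2 = −2447·99356 + 10261·23694
So 2 = (-2447)·99356 + (10261)·23694.

2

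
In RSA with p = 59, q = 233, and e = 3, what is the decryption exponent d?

8971

φ(n) = (p−1)(q−1) = 58·232 = 13456.
Need d with 3·d ≡ 1 (mod 13456). Apply the extended Euclidean algorithm:
13456 = 4485·3 + 1
3 = 3·1 + 0
Back-substitute:
1 = 13456 − 4485·3
So 3·(-4485) ≡ 1 (mod 13456), hence d ≡ -4485 ≡ 8971 (mod 13456).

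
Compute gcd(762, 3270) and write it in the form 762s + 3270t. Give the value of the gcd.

6

Euclidean algorithm:
3270 = 4×762 + 222
762 = 3×222 + 96
222 = 2×96 + 30
96 = 3×30 + 6
30 = 5×6 + 0
gcd(762, 3270) = 6.
Express as a combination:
6 = 96 − 3·30
6 = −3·222 + 7·96
6 = 7·762 − 24·222
6 = −24·3270 + 103·762
So 6 = (-24)·3270 + (103)·762.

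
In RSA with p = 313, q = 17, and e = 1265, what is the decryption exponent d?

φ(n) = (p−1)(q−1) = 312·16 = 4992.
Need d with 1265·d ≡ 1 (mod 4992). Apply the extended Euclidean algorithm:
4992 = 3·1265 + 1197
1265 = 1·1197 + 68
1197 = 17·68 + 41
68 = 1·41 + 27
41 = 1·27 + 14
27 = 1·14 + 13
14 = 1·13 + 1
13 = 13·1 + 0
Back-substitute:
1 = 14 − 13
1 = −27 + 2·14
1 = 2·41 − 3·27
1 = −3·68 + 5·41
1 = 5·1197 − 88·68
1 = −88·1265 + 93·1197
1 = 93·4992 − 367·1265
So 1265·(-367) ≡ 1 (mod 4992), hence d ≡ -367 ≡ 4625 (mod 4992).

4625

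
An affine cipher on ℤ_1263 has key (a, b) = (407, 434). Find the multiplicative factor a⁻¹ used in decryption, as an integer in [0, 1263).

Extended Euclidean algorithm:
1263 = 3·407 + 42
407 = 9·42 + 29
42 = 1·29 + 13
29 = 2·13 + 3
13 = 4·3 + 1
3 = 3·1 + 0
Since gcd(407, 1263) = 1, back-substitute to write 1 as a combination:
1 = 13 − 4·3
1 = −4·29 + 9·13
1 = 9·42 − 13·29
1 = −13·407 + 126·42
1 = 126·1263 − 391·407
So 407·(-391) ≡ 1 (mod 1263), and -391 ≡ 872 (mod 1263).

872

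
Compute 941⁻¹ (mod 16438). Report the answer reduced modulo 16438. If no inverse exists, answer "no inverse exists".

11145

Apply the Euclidean algorithm to 16438 and 941:
16438 = 17·941 + 441
941 = 2·441 + 59
441 = 7·59 + 28
59 = 2·28 + 3
28 = 9·3 + 1
3 = 3·1 + 0
gcd = 1, so the inverse exists. Back-substitute:
1 = 28 − 9·3
1 = −9·59 + 19·28
1 = 19·441 − 142·59
1 = −142·941 + 303·441
1 = 303·16438 − 5293·941
Hence 941⁻¹ ≡ -5293 ≡ 11145 (mod 16438).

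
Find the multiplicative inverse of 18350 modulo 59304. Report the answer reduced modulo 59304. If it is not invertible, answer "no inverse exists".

Euclidean algorithm on 59304, 18350:
59304 = 3·18350 + 4254
18350 = 4·4254 + 1334
4254 = 3·1334 + 252
1334 = 5·252 + 74
252 = 3·74 + 30
74 = 2·30 + 14
30 = 2·14 + 2
14 = 7·2 + 0
gcd(18350, 59304) = 2 ≠ 1, so 18350 has no multiplicative inverse modulo 59304.

no inverse exists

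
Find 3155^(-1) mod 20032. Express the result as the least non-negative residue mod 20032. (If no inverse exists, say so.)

6235

Apply the Euclidean algorithm to 20032 and 3155:
20032 = 6·3155 + 1102
3155 = 2·1102 + 951
1102 = 1·951 + 151
951 = 6·151 + 45
151 = 3·45 + 16
45 = 2·16 + 13
16 = 1·13 + 3
13 = 4·3 + 1
3 = 3·1 + 0
gcd = 1, so the inverse exists. Back-substitute:
1 = 13 − 4·3
1 = −4·16 + 5·13
1 = 5·45 − 14·16
1 = −14·151 + 47·45
1 = 47·951 − 296·151
1 = −296·1102 + 343·951
1 = 343·3155 − 982·1102
1 = −982·20032 + 6235·3155
So 3155·6235 ≡ 1 (mod 20032).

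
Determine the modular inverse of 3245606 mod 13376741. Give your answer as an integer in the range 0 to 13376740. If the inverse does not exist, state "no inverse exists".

no inverse exists

Compute gcd(3245606, 13376741):
13376741 = 4×3245606 + 394317
3245606 = 8×394317 + 91070
394317 = 4×91070 + 30037
91070 = 3×30037 + 959
30037 = 31×959 + 308
959 = 3×308 + 35
308 = 8×35 + 28
35 = 1×28 + 7
28 = 4×7 + 0
The gcd is 7, not 1, hence no inverse exists.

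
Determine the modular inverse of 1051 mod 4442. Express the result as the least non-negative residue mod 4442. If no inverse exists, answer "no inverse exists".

Extended Euclidean algorithm:
4442 = 4×1051 + 238
1051 = 4×238 + 99
238 = 2×99 + 40
99 = 2×40 + 19
40 = 2×19 + 2
19 = 9×2 + 1
2 = 2×1 + 0
Since gcd(1051, 4442) = 1, back-substitute to write 1 as a combination:
1 = 19 − 9·2
1 = −9·40 + 19·19
1 = 19·99 − 47·40
1 = −47·238 + 113·99
1 = 113·1051 − 499·238
1 = −499·4442 + 2109·1051
So 1051·2109 ≡ 1 (mod 4442).

2109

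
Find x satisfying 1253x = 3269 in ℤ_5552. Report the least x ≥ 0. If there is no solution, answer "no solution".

2577

First find gcd(1253, 5552):
5552 = 4·1253 + 540
1253 = 2·540 + 173
540 = 3·173 + 21
173 = 8·21 + 5
21 = 4·5 + 1
5 = 5·1 + 0
gcd = 1, so a unique solution mod 5552 exists.
Back-substitute for the Bézout coefficients:
1 = 21 − 4·5
1 = −4·173 + 33·21
1 = 33·540 − 103·173
1 = −103·1253 + 239·540
1 = 239·5552 − 1059·1253
So 1253·(-1059) ≡ 1 (mod 5552), giving 1253⁻¹ ≡ 4493.
x ≡ 1253⁻¹·3269 ≡ 4493·3269 ≡ 2577 (mod 5552).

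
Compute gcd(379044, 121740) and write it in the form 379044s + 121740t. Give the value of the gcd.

Repeated division:
379044 = 3×121740 + 13824
121740 = 8×13824 + 11148
13824 = 1×11148 + 2676
11148 = 4×2676 + 444
2676 = 6×444 + 12
444 = 37×12 + 0
gcd(379044, 121740) = 12.
Back-substituting:
12 = 2676 − 6·444
12 = −6·11148 + 25·2676
12 = 25·13824 − 31·11148
12 = −31·121740 + 273·13824
12 = 273·379044 − 850·121740
So 12 = (273)·379044 + (-850)·121740.

12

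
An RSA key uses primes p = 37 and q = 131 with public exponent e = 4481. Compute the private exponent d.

2681

φ(n) = (p−1)(q−1) = 36·130 = 4680.
Need d with 4481·d ≡ 1 (mod 4680). Apply the extended Euclidean algorithm:
4680 = 1*4481 + 199
4481 = 22*199 + 103
199 = 1*103 + 96
103 = 1*96 + 7
96 = 13*7 + 5
7 = 1*5 + 2
5 = 2*2 + 1
2 = 2*1 + 0
Back-substitute:
1 = 5 − 2·2
1 = −2·7 + 3·5
1 = 3·96 − 41·7
1 = −41·103 + 44·96
1 = 44·199 − 85·103
1 = −85·4481 + 1914·199
1 = 1914·4680 − 1999·4481
So 4481·(-1999) ≡ 1 (mod 4680), hence d ≡ -1999 ≡ 2681 (mod 4680).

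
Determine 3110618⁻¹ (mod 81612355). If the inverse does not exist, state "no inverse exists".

77344562

Run Euclid on (81612355, 3110618):
81612355 = 26*3110618 + 736287
3110618 = 4*736287 + 165470
736287 = 4*165470 + 74407
165470 = 2*74407 + 16656
74407 = 4*16656 + 7783
16656 = 2*7783 + 1090
7783 = 7*1090 + 153
1090 = 7*153 + 19
153 = 8*19 + 1
19 = 19*1 + 0
gcd = 1, so the inverse exists. Back-substitute:
1 = 153 − 8·19
1 = −8·1090 + 57·153
1 = 57·7783 − 407·1090
1 = −407·16656 + 871·7783
1 = 871·74407 − 3891·16656
1 = −3891·165470 + 8653·74407
1 = 8653·736287 − 38503·165470
1 = −38503·3110618 + 162665·736287
1 = 162665·81612355 − 4267793·3110618
Hence 3110618⁻¹ ≡ -4267793 ≡ 77344562 (mod 81612355).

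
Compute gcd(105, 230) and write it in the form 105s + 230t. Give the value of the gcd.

Euclidean algorithm:
230 = 2*105 + 20
105 = 5*20 + 5
20 = 4*5 + 0
gcd(105, 230) = 5.
Working backward:
5 = 105 − 5·20
5 = −5·230 + 11·105
So 5 = (-5)·230 + (11)·105.

5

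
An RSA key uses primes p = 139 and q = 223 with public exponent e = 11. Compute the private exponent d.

27851

φ(n) = (p−1)(q−1) = 138·222 = 30636.
Need d with 11·d ≡ 1 (mod 30636). Apply the extended Euclidean algorithm:
30636 = 2785×11 + 1
11 = 11×1 + 0
Back-substitute:
1 = 30636 − 2785·11
So 11·(-2785) ≡ 1 (mod 30636), hence d ≡ -2785 ≡ 27851 (mod 30636).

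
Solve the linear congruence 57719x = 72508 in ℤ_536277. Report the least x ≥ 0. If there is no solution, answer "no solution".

316124

First find gcd(57719, 536277):
536277 = 9*57719 + 16806
57719 = 3*16806 + 7301
16806 = 2*7301 + 2204
7301 = 3*2204 + 689
2204 = 3*689 + 137
689 = 5*137 + 4
137 = 34*4 + 1
4 = 4*1 + 0
gcd = 1, so a unique solution mod 536277 exists.
Back-substitute for the Bézout coefficients:
1 = 137 − 34·4
1 = −34·689 + 171·137
1 = 171·2204 − 547·689
1 = −547·7301 + 1812·2204
1 = 1812·16806 − 4171·7301
1 = −4171·57719 + 14325·16806
1 = 14325·536277 − 133096·57719
So 57719·(-133096) ≡ 1 (mod 536277), giving 57719⁻¹ ≡ 403181.
x ≡ 57719⁻¹·72508 ≡ 403181·72508 ≡ 316124 (mod 536277).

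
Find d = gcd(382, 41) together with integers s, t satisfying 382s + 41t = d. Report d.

Euclidean algorithm:
382 = 9×41 + 13
41 = 3×13 + 2
13 = 6×2 + 1
2 = 2×1 + 0
gcd(382, 41) = 1.
Working backward:
1 = 13 − 6·2
1 = −6·41 + 19·13
1 = 19·382 − 177·41
So 1 = (19)·382 + (-177)·41.

1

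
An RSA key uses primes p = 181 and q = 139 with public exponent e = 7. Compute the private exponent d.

17743

φ(n) = (p−1)(q−1) = 180·138 = 24840.
Need d with 7·d ≡ 1 (mod 24840). Apply the extended Euclidean algorithm:
24840 = 3548*7 + 4
7 = 1*4 + 3
4 = 1*3 + 1
3 = 3*1 + 0
Back-substitute:
1 = 4 − 3
1 = −7 + 2·4
1 = 2·24840 − 7097·7
So 7·(-7097) ≡ 1 (mod 24840), hence d ≡ -7097 ≡ 17743 (mod 24840).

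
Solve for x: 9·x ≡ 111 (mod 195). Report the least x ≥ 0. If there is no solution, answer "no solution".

First find gcd(9, 195):
195 = 21·9 + 6
9 = 1·6 + 3
6 = 2·3 + 0
gcd = 3 and 3 | 111, so solutions exist. Divide through by 3: 3x ≡ 37 (mod 65).
Now find 3⁻¹ mod 65:
65 = 21*3 + 2
3 = 1*2 + 1
2 = 2*1 + 0
Back-substitute:
1 = 3 − 2
1 = −65 + 22·3
So 3⁻¹ ≡ 22 (mod 65).
Then x ≡ 22·37 ≡ 34 (mod 65); the smallest non-negative solution is x = 34.

34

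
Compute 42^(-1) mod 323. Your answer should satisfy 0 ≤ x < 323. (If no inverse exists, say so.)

100

gcd(323, 42) by repeated division:
323 = 7*42 + 29
42 = 1*29 + 13
29 = 2*13 + 3
13 = 4*3 + 1
3 = 3*1 + 0
Since gcd(42, 323) = 1, back-substitute to write 1 as a combination:
1 = 13 − 4·3
1 = −4·29 + 9·13
1 = 9·42 − 13·29
1 = −13·323 + 100·42
So 42·100 ≡ 1 (mod 323).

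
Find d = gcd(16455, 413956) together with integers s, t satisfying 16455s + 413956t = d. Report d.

Repeated division:
413956 = 25×16455 + 2581
16455 = 6×2581 + 969
2581 = 2×969 + 643
969 = 1×643 + 326
643 = 1×326 + 317
326 = 1×317 + 9
317 = 35×9 + 2
9 = 4×2 + 1
2 = 2×1 + 0
gcd(16455, 413956) = 1.
Express as a combination:
1 = 9 − 4·2
1 = −4·317 + 141·9
1 = 141·326 − 145·317
1 = −145·643 + 286·326
1 = 286·969 − 431·643
1 = −431·2581 + 1148·969
1 = 1148·16455 − 7319·2581
1 = −7319·413956 + 184123·16455
So 1 = (-7319)·413956 + (184123)·16455.

1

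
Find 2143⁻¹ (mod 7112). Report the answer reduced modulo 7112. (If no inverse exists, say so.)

1135

gcd(7112, 2143) by repeated division:
7112 = 3*2143 + 683
2143 = 3*683 + 94
683 = 7*94 + 25
94 = 3*25 + 19
25 = 1*19 + 6
19 = 3*6 + 1
6 = 6*1 + 0
The gcd is 1. Working backward:
1 = 19 − 3·6
1 = −3·25 + 4·19
1 = 4·94 − 15·25
1 = −15·683 + 109·94
1 = 109·2143 − 342·683
1 = −342·7112 + 1135·2143
So 2143·1135 ≡ 1 (mod 7112).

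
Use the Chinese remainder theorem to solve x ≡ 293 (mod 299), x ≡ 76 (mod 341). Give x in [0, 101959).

Write x = 293 + 299·k. Then 299·k ≡ 76 − 293 ≡ 124 (mod 341).
Need 299⁻¹ mod 341. Extended Euclid on (341, 299):
341 = 1*299 + 42
299 = 7*42 + 5
42 = 8*5 + 2
5 = 2*2 + 1
2 = 2*1 + 0
Back-substitute:
1 = 5 − 2·2
1 = −2·42 + 17·5
1 = 17·299 − 121·42
1 = −121·341 + 138·299
299⁻¹ ≡ 138 (mod 341), so k ≡ 138·124 ≡ 62 (mod 341).
x = 293 + 299·62 = 18831.

18831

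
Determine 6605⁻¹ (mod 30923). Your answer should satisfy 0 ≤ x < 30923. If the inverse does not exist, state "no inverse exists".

gcd(30923, 6605) by repeated division:
30923 = 4·6605 + 4503
6605 = 1·4503 + 2102
4503 = 2·2102 + 299
2102 = 7·299 + 9
299 = 33·9 + 2
9 = 4·2 + 1
2 = 2·1 + 0
Since gcd(6605, 30923) = 1, back-substitute to write 1 as a combination:
1 = 9 − 4·2
1 = −4·299 + 133·9
1 = 133·2102 − 935·299
1 = −935·4503 + 2003·2102
1 = 2003·6605 − 2938·4503
1 = −2938·30923 + 13755·6605
So 6605·13755 ≡ 1 (mod 30923).

13755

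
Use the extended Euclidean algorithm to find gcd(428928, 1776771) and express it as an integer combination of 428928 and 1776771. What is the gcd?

3

Apply Euclid's algorithm to 1776771 and 428928:
1776771 = 4×428928 + 61059
428928 = 7×61059 + 1515
61059 = 40×1515 + 459
1515 = 3×459 + 138
459 = 3×138 + 45
138 = 3×45 + 3
45 = 15×3 + 0
gcd(428928, 1776771) = 3.
Express as a combination:
3 = 138 − 3·45
3 = −3·459 + 10·138
3 = 10·1515 − 33·459
3 = −33·61059 + 1330·1515
3 = 1330·428928 − 9343·61059
3 = −9343·1776771 + 38702·428928
So 3 = (-9343)·1776771 + (38702)·428928.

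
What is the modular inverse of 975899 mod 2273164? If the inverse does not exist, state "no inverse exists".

2195151

Run Euclid on (2273164, 975899):
2273164 = 2×975899 + 321366
975899 = 3×321366 + 11801
321366 = 27×11801 + 2739
11801 = 4×2739 + 845
2739 = 3×845 + 204
845 = 4×204 + 29
204 = 7×29 + 1
29 = 29×1 + 0
The gcd is 1. Working backward:
1 = 204 − 7·29
1 = −7·845 + 29·204
1 = 29·2739 − 94·845
1 = −94·11801 + 405·2739
1 = 405·321366 − 11029·11801
1 = −11029·975899 + 33492·321366
1 = 33492·2273164 − 78013·975899
Thus 975899·(-78013) ≡ 1 (mod 2273164); reducing, -78013 mod 2273164 = 2195151.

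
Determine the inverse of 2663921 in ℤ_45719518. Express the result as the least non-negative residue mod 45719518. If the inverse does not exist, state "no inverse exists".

Euclidean algorithm on 45719518, 2663921:
45719518 = 17·2663921 + 432861
2663921 = 6·432861 + 66755
432861 = 6·66755 + 32331
66755 = 2·32331 + 2093
32331 = 15·2093 + 936
2093 = 2·936 + 221
936 = 4·221 + 52
221 = 4·52 + 13
52 = 4·13 + 0
gcd(2663921, 45719518) = 13 ≠ 1, so 2663921 has no multiplicative inverse modulo 45719518.

no inverse exists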